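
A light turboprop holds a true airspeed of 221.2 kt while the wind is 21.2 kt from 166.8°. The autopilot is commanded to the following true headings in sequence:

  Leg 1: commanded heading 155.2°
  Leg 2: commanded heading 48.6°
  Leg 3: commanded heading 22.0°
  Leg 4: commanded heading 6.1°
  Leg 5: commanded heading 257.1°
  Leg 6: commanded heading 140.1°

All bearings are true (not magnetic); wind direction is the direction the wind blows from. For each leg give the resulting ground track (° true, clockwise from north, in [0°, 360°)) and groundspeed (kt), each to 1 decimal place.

Leg 1: track=154.0°, groundspeed=200.5 kt
Leg 2: track=44.0°, groundspeed=232.0 kt
Leg 3: track=19.1°, groundspeed=238.8 kt
Leg 4: track=4.4°, groundspeed=241.3 kt
Leg 5: track=262.6°, groundspeed=222.3 kt
Leg 6: track=137.4°, groundspeed=202.5 kt

Leg 1: heading 155.2°; drift -1.2° → track 154.0°, groundspeed 200.5 kt
Leg 2: heading 48.6°; drift -4.6° → track 44.0°, groundspeed 232.0 kt
Leg 3: heading 22.0°; drift -2.9° → track 19.1°, groundspeed 238.8 kt
Leg 4: heading 6.1°; drift -1.7° → track 4.4°, groundspeed 241.3 kt
Leg 5: heading 257.1°; drift +5.5° → track 262.6°, groundspeed 222.3 kt
Leg 6: heading 140.1°; drift -2.7° → track 137.4°, groundspeed 202.5 kt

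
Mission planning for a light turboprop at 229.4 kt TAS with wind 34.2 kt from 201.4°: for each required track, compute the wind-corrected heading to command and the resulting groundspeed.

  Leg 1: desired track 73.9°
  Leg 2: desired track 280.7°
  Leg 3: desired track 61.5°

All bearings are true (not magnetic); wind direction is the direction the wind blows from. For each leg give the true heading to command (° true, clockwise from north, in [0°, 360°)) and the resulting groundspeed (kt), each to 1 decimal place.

Leg 1: heading=80.7°, groundspeed=248.6 kt
Leg 2: heading=272.3°, groundspeed=220.6 kt
Leg 3: heading=67.0°, groundspeed=254.5 kt

Leg 1: desired track 73.9°; wind correction +6.8° → command heading 80.7°, groundspeed 248.6 kt
Leg 2: desired track 280.7°; wind correction -8.4° → command heading 272.3°, groundspeed 220.6 kt
Leg 3: desired track 61.5°; wind correction +5.5° → command heading 67.0°, groundspeed 254.5 kt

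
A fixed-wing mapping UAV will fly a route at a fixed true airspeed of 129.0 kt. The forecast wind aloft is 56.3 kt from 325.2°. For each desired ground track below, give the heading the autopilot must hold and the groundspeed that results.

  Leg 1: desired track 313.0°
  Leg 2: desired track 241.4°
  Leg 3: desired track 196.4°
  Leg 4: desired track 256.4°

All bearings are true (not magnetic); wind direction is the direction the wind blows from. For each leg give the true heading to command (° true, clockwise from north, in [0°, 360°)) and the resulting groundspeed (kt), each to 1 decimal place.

Leg 1: desired track 313.0°; wind correction +5.3° → command heading 318.3°, groundspeed 73.4 kt
Leg 2: desired track 241.4°; wind correction +25.7° → command heading 267.1°, groundspeed 110.1 kt
Leg 3: desired track 196.4°; wind correction +19.9° → command heading 216.3°, groundspeed 156.6 kt
Leg 4: desired track 256.4°; wind correction +24.0° → command heading 280.4°, groundspeed 97.5 kt

Leg 1: heading=318.3°, groundspeed=73.4 kt
Leg 2: heading=267.1°, groundspeed=110.1 kt
Leg 3: heading=216.3°, groundspeed=156.6 kt
Leg 4: heading=280.4°, groundspeed=97.5 kt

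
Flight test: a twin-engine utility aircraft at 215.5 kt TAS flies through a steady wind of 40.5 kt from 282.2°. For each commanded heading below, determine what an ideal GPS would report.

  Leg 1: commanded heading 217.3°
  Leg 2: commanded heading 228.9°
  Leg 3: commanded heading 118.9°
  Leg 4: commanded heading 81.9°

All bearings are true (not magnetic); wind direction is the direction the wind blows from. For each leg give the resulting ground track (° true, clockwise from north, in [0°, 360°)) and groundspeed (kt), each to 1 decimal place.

Leg 1: heading 217.3°; drift -10.5° → track 206.8°, groundspeed 201.7 kt
Leg 2: heading 228.9°; drift -9.6° → track 219.3°, groundspeed 194.0 kt
Leg 3: heading 118.9°; drift -2.6° → track 116.3°, groundspeed 254.6 kt
Leg 4: heading 81.9°; drift +3.2° → track 85.1°, groundspeed 253.9 kt

Leg 1: track=206.8°, groundspeed=201.7 kt
Leg 2: track=219.3°, groundspeed=194.0 kt
Leg 3: track=116.3°, groundspeed=254.6 kt
Leg 4: track=85.1°, groundspeed=253.9 kt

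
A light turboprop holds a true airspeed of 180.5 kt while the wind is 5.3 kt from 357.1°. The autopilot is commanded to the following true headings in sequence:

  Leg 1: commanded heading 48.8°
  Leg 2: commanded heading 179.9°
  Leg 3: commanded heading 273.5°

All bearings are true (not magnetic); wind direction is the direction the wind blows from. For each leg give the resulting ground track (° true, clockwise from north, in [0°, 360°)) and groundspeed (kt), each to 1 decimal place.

Leg 1: track=50.1°, groundspeed=177.3 kt
Leg 2: track=179.8°, groundspeed=185.8 kt
Leg 3: track=271.8°, groundspeed=180.0 kt

Leg 1: heading 48.8°; drift +1.3° → track 50.1°, groundspeed 177.3 kt
Leg 2: heading 179.9°; drift -0.1° → track 179.8°, groundspeed 185.8 kt
Leg 3: heading 273.5°; drift -1.7° → track 271.8°, groundspeed 180.0 kt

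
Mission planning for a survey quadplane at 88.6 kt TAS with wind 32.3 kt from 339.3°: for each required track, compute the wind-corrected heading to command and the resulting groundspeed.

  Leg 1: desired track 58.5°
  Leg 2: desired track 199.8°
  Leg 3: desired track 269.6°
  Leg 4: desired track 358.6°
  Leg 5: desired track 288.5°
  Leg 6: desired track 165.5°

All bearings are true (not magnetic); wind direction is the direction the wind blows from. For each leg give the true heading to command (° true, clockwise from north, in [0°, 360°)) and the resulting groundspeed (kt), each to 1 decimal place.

Leg 1: heading=37.5°, groundspeed=76.7 kt
Leg 2: heading=213.5°, groundspeed=110.6 kt
Leg 3: heading=289.6°, groundspeed=72.1 kt
Leg 4: heading=351.7°, groundspeed=57.5 kt
Leg 5: heading=304.9°, groundspeed=64.6 kt
Leg 6: heading=167.8°, groundspeed=120.6 kt

Leg 1: desired track 58.5°; wind correction -21.0° → command heading 37.5°, groundspeed 76.7 kt
Leg 2: desired track 199.8°; wind correction +13.7° → command heading 213.5°, groundspeed 110.6 kt
Leg 3: desired track 269.6°; wind correction +20.0° → command heading 289.6°, groundspeed 72.1 kt
Leg 4: desired track 358.6°; wind correction -6.9° → command heading 351.7°, groundspeed 57.5 kt
Leg 5: desired track 288.5°; wind correction +16.4° → command heading 304.9°, groundspeed 64.6 kt
Leg 6: desired track 165.5°; wind correction +2.3° → command heading 167.8°, groundspeed 120.6 kt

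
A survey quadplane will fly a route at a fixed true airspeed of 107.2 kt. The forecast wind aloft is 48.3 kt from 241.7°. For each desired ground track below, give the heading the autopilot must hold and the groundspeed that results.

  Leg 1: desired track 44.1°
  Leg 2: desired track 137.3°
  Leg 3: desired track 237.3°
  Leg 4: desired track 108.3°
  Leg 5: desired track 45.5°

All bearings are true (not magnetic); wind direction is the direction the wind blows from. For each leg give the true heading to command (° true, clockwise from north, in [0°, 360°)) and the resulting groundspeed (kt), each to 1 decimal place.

Leg 1: desired track 44.1°; wind correction -7.8° → command heading 36.3°, groundspeed 152.2 kt
Leg 2: desired track 137.3°; wind correction +25.9° → command heading 163.2°, groundspeed 108.5 kt
Leg 3: desired track 237.3°; wind correction +2.0° → command heading 239.3°, groundspeed 59.0 kt
Leg 4: desired track 108.3°; wind correction +19.1° → command heading 127.4°, groundspeed 134.5 kt
Leg 5: desired track 45.5°; wind correction -7.2° → command heading 38.3°, groundspeed 152.7 kt

Leg 1: heading=36.3°, groundspeed=152.2 kt
Leg 2: heading=163.2°, groundspeed=108.5 kt
Leg 3: heading=239.3°, groundspeed=59.0 kt
Leg 4: heading=127.4°, groundspeed=134.5 kt
Leg 5: heading=38.3°, groundspeed=152.7 kt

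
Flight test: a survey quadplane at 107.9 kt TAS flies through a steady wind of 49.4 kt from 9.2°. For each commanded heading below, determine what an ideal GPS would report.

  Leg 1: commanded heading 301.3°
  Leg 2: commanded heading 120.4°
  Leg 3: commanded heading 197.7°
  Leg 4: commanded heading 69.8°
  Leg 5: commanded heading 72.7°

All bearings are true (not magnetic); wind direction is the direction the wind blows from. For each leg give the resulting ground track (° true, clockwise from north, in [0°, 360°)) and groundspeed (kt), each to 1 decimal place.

Leg 1: track=274.2°, groundspeed=100.4 kt
Leg 2: track=140.5°, groundspeed=133.9 kt
Leg 3: track=195.0°, groundspeed=156.9 kt
Leg 4: track=97.0°, groundspeed=94.1 kt
Leg 5: track=99.9°, groundspeed=96.6 kt

Leg 1: heading 301.3°; drift -27.1° → track 274.2°, groundspeed 100.4 kt
Leg 2: heading 120.4°; drift +20.1° → track 140.5°, groundspeed 133.9 kt
Leg 3: heading 197.7°; drift -2.7° → track 195.0°, groundspeed 156.9 kt
Leg 4: heading 69.8°; drift +27.2° → track 97.0°, groundspeed 94.1 kt
Leg 5: heading 72.7°; drift +27.2° → track 99.9°, groundspeed 96.6 kt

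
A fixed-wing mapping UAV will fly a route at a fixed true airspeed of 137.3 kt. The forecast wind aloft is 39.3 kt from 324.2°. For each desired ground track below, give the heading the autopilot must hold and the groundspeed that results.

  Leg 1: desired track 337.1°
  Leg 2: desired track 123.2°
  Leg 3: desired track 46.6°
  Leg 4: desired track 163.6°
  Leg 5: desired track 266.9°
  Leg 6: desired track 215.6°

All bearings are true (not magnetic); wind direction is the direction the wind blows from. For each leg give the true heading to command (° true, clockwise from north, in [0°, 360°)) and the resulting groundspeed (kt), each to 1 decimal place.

Leg 1: heading=333.4°, groundspeed=98.7 kt
Leg 2: heading=117.3°, groundspeed=173.3 kt
Leg 3: heading=30.1°, groundspeed=126.5 kt
Leg 4: heading=169.1°, groundspeed=173.7 kt
Leg 5: heading=280.8°, groundspeed=112.0 kt
Leg 6: heading=231.3°, groundspeed=144.7 kt

Leg 1: desired track 337.1°; wind correction -3.7° → command heading 333.4°, groundspeed 98.7 kt
Leg 2: desired track 123.2°; wind correction -5.9° → command heading 117.3°, groundspeed 173.3 kt
Leg 3: desired track 46.6°; wind correction -16.5° → command heading 30.1°, groundspeed 126.5 kt
Leg 4: desired track 163.6°; wind correction +5.5° → command heading 169.1°, groundspeed 173.7 kt
Leg 5: desired track 266.9°; wind correction +13.9° → command heading 280.8°, groundspeed 112.0 kt
Leg 6: desired track 215.6°; wind correction +15.7° → command heading 231.3°, groundspeed 144.7 kt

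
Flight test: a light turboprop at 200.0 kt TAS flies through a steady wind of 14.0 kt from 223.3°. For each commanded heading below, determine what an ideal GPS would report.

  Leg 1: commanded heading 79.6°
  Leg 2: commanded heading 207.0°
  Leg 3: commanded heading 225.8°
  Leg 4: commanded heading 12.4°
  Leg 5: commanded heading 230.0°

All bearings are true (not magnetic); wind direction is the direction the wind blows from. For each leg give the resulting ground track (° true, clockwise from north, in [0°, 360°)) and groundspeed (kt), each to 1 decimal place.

Leg 1: track=77.4°, groundspeed=211.4 kt
Leg 2: track=205.8°, groundspeed=186.6 kt
Leg 3: track=226.0°, groundspeed=186.0 kt
Leg 4: track=14.3°, groundspeed=212.1 kt
Leg 5: track=230.5°, groundspeed=186.1 kt

Leg 1: heading 79.6°; drift -2.2° → track 77.4°, groundspeed 211.4 kt
Leg 2: heading 207.0°; drift -1.2° → track 205.8°, groundspeed 186.6 kt
Leg 3: heading 225.8°; drift +0.2° → track 226.0°, groundspeed 186.0 kt
Leg 4: heading 12.4°; drift +1.9° → track 14.3°, groundspeed 212.1 kt
Leg 5: heading 230.0°; drift +0.5° → track 230.5°, groundspeed 186.1 kt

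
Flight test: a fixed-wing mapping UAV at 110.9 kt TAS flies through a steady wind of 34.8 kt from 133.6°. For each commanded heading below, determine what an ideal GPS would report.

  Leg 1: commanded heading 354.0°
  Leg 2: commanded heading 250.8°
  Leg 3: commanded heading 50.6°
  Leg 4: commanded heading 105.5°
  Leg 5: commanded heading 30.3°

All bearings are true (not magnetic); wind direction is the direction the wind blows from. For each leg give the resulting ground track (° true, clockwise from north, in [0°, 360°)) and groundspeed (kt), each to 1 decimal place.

Leg 1: heading 354.0°; drift -9.3° → track 344.7°, groundspeed 139.2 kt
Leg 2: heading 250.8°; drift +13.7° → track 264.5°, groundspeed 130.5 kt
Leg 3: heading 50.6°; drift -17.9° → track 32.7°, groundspeed 112.1 kt
Leg 4: heading 105.5°; drift -11.6° → track 93.9°, groundspeed 81.9 kt
Leg 5: heading 30.3°; drift -15.9° → track 14.4°, groundspeed 123.6 kt

Leg 1: track=344.7°, groundspeed=139.2 kt
Leg 2: track=264.5°, groundspeed=130.5 kt
Leg 3: track=32.7°, groundspeed=112.1 kt
Leg 4: track=93.9°, groundspeed=81.9 kt
Leg 5: track=14.4°, groundspeed=123.6 kt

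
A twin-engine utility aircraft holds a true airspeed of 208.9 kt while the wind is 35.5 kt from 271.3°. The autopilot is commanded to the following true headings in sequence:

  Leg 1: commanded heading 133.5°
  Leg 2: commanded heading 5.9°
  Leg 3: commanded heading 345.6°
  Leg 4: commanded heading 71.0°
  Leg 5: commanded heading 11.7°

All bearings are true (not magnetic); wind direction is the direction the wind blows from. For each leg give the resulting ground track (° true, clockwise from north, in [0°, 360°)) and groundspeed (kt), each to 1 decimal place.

Leg 1: heading 133.5°; drift -5.8° → track 127.7°, groundspeed 236.4 kt
Leg 2: heading 5.9°; drift +9.5° → track 15.4°, groundspeed 214.7 kt
Leg 3: heading 345.6°; drift +9.7° → track 355.3°, groundspeed 202.2 kt
Leg 4: heading 71.0°; drift +2.9° → track 73.9°, groundspeed 242.5 kt
Leg 5: heading 11.7°; drift +9.2° → track 20.9°, groundspeed 218.1 kt

Leg 1: track=127.7°, groundspeed=236.4 kt
Leg 2: track=15.4°, groundspeed=214.7 kt
Leg 3: track=355.3°, groundspeed=202.2 kt
Leg 4: track=73.9°, groundspeed=242.5 kt
Leg 5: track=20.9°, groundspeed=218.1 kt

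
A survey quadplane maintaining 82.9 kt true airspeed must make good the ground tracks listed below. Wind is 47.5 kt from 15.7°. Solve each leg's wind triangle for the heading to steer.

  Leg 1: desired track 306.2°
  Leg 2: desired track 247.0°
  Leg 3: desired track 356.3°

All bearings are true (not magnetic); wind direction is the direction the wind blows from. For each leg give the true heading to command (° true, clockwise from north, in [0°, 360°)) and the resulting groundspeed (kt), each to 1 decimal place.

Leg 1: heading=338.7°, groundspeed=53.3 kt
Leg 2: heading=273.6°, groundspeed=103.8 kt
Leg 3: heading=7.3°, groundspeed=36.6 kt

Leg 1: desired track 306.2°; wind correction +32.5° → command heading 338.7°, groundspeed 53.3 kt
Leg 2: desired track 247.0°; wind correction +26.6° → command heading 273.6°, groundspeed 103.8 kt
Leg 3: desired track 356.3°; wind correction +11.0° → command heading 7.3°, groundspeed 36.6 kt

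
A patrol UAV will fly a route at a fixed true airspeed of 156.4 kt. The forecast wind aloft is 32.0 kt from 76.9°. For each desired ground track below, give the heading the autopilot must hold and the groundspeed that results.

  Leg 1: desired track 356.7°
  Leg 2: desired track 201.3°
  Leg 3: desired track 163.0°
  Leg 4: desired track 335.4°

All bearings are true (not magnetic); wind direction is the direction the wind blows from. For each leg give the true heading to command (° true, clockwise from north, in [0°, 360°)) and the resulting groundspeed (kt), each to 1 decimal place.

Leg 1: desired track 356.7°; wind correction +11.6° → command heading 8.3°, groundspeed 147.7 kt
Leg 2: desired track 201.3°; wind correction -9.7° → command heading 191.6°, groundspeed 172.2 kt
Leg 3: desired track 163.0°; wind correction -11.8° → command heading 151.2°, groundspeed 150.9 kt
Leg 4: desired track 335.4°; wind correction +11.6° → command heading 347.0°, groundspeed 159.6 kt

Leg 1: heading=8.3°, groundspeed=147.7 kt
Leg 2: heading=191.6°, groundspeed=172.2 kt
Leg 3: heading=151.2°, groundspeed=150.9 kt
Leg 4: heading=347.0°, groundspeed=159.6 kt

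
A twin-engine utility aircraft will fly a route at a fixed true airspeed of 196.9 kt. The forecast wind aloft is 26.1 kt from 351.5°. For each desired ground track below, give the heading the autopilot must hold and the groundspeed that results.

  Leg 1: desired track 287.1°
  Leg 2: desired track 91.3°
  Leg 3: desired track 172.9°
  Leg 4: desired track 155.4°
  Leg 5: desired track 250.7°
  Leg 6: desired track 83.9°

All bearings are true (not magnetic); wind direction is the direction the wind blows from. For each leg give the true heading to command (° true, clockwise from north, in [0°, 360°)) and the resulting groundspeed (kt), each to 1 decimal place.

Leg 1: heading=294.0°, groundspeed=184.2 kt
Leg 2: heading=83.8°, groundspeed=199.7 kt
Leg 3: heading=173.1°, groundspeed=223.0 kt
Leg 4: heading=153.3°, groundspeed=221.8 kt
Leg 5: heading=258.2°, groundspeed=200.1 kt
Leg 6: heading=76.3°, groundspeed=196.3 kt

Leg 1: desired track 287.1°; wind correction +6.9° → command heading 294.0°, groundspeed 184.2 kt
Leg 2: desired track 91.3°; wind correction -7.5° → command heading 83.8°, groundspeed 199.7 kt
Leg 3: desired track 172.9°; wind correction +0.2° → command heading 173.1°, groundspeed 223.0 kt
Leg 4: desired track 155.4°; wind correction -2.1° → command heading 153.3°, groundspeed 221.8 kt
Leg 5: desired track 250.7°; wind correction +7.5° → command heading 258.2°, groundspeed 200.1 kt
Leg 6: desired track 83.9°; wind correction -7.6° → command heading 76.3°, groundspeed 196.3 kt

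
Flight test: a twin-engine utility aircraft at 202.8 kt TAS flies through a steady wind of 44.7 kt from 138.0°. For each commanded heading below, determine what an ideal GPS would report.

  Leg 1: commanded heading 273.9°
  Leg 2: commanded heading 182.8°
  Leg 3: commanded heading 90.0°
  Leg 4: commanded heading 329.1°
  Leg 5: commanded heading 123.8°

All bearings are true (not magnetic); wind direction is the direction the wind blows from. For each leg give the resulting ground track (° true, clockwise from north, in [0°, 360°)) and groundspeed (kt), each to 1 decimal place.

Leg 1: track=281.4°, groundspeed=237.0 kt
Leg 2: track=193.2°, groundspeed=174.0 kt
Leg 3: track=79.1°, groundspeed=176.1 kt
Leg 4: track=327.1°, groundspeed=246.8 kt
Leg 5: track=119.9°, groundspeed=159.8 kt

Leg 1: heading 273.9°; drift +7.5° → track 281.4°, groundspeed 237.0 kt
Leg 2: heading 182.8°; drift +10.4° → track 193.2°, groundspeed 174.0 kt
Leg 3: heading 90.0°; drift -10.9° → track 79.1°, groundspeed 176.1 kt
Leg 4: heading 329.1°; drift -2.0° → track 327.1°, groundspeed 246.8 kt
Leg 5: heading 123.8°; drift -3.9° → track 119.9°, groundspeed 159.8 kt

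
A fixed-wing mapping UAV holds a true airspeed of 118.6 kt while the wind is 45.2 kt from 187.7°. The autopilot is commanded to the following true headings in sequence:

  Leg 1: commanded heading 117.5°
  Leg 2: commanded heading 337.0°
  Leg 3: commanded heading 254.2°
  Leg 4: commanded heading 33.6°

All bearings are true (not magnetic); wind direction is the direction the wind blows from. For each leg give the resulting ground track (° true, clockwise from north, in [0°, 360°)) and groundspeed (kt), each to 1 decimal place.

Leg 1: heading 117.5°; drift -22.4° → track 95.1°, groundspeed 111.7 kt
Leg 2: heading 337.0°; drift +8.3° → track 345.3°, groundspeed 159.1 kt
Leg 3: heading 254.2°; drift +22.4° → track 276.6°, groundspeed 108.8 kt
Leg 4: heading 33.6°; drift -7.1° → track 26.5°, groundspeed 160.5 kt

Leg 1: track=95.1°, groundspeed=111.7 kt
Leg 2: track=345.3°, groundspeed=159.1 kt
Leg 3: track=276.6°, groundspeed=108.8 kt
Leg 4: track=26.5°, groundspeed=160.5 kt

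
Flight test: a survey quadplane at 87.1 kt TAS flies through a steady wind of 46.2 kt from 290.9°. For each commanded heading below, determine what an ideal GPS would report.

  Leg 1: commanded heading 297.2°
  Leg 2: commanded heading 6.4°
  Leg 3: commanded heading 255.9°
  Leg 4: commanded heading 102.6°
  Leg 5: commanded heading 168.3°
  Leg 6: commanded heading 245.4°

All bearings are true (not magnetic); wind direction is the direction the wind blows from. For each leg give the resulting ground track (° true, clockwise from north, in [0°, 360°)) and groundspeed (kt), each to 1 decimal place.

Leg 1: track=304.2°, groundspeed=41.5 kt
Leg 2: track=37.0°, groundspeed=87.8 kt
Leg 3: track=227.6°, groundspeed=55.9 kt
Leg 4: track=105.5°, groundspeed=133.0 kt
Leg 5: track=149.1°, groundspeed=118.6 kt
Leg 6: track=214.3°, groundspeed=63.9 kt

Leg 1: heading 297.2°; drift +7.0° → track 304.2°, groundspeed 41.5 kt
Leg 2: heading 6.4°; drift +30.6° → track 37.0°, groundspeed 87.8 kt
Leg 3: heading 255.9°; drift -28.3° → track 227.6°, groundspeed 55.9 kt
Leg 4: heading 102.6°; drift +2.9° → track 105.5°, groundspeed 133.0 kt
Leg 5: heading 168.3°; drift -19.2° → track 149.1°, groundspeed 118.6 kt
Leg 6: heading 245.4°; drift -31.1° → track 214.3°, groundspeed 63.9 kt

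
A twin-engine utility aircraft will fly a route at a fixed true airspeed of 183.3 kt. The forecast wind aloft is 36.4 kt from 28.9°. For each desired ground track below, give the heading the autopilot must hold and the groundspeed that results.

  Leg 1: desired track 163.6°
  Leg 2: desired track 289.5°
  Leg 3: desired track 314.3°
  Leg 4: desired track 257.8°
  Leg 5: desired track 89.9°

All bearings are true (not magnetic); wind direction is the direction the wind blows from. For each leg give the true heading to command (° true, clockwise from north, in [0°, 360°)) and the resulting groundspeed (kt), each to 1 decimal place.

Leg 1: desired track 163.6°; wind correction -8.1° → command heading 155.5°, groundspeed 207.1 kt
Leg 2: desired track 289.5°; wind correction +11.3° → command heading 300.8°, groundspeed 185.7 kt
Leg 3: desired track 314.3°; wind correction +11.0° → command heading 325.3°, groundspeed 170.2 kt
Leg 4: desired track 257.8°; wind correction +8.6° → command heading 266.4°, groundspeed 205.2 kt
Leg 5: desired track 89.9°; wind correction -10.0° → command heading 79.9°, groundspeed 162.9 kt

Leg 1: heading=155.5°, groundspeed=207.1 kt
Leg 2: heading=300.8°, groundspeed=185.7 kt
Leg 3: heading=325.3°, groundspeed=170.2 kt
Leg 4: heading=266.4°, groundspeed=205.2 kt
Leg 5: heading=79.9°, groundspeed=162.9 kt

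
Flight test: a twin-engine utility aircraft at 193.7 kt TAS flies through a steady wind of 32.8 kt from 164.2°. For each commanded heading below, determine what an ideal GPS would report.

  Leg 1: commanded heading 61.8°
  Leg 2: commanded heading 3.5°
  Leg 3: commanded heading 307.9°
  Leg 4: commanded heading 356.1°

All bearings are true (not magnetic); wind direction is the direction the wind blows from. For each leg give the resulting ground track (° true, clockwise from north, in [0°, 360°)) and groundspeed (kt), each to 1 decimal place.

Leg 1: heading 61.8°; drift -9.1° → track 52.7°, groundspeed 203.3 kt
Leg 2: heading 3.5°; drift -2.8° → track 0.7°, groundspeed 224.9 kt
Leg 3: heading 307.9°; drift +5.0° → track 312.9°, groundspeed 221.0 kt
Leg 4: heading 356.1°; drift -1.7° → track 354.4°, groundspeed 225.9 kt

Leg 1: track=52.7°, groundspeed=203.3 kt
Leg 2: track=0.7°, groundspeed=224.9 kt
Leg 3: track=312.9°, groundspeed=221.0 kt
Leg 4: track=354.4°, groundspeed=225.9 kt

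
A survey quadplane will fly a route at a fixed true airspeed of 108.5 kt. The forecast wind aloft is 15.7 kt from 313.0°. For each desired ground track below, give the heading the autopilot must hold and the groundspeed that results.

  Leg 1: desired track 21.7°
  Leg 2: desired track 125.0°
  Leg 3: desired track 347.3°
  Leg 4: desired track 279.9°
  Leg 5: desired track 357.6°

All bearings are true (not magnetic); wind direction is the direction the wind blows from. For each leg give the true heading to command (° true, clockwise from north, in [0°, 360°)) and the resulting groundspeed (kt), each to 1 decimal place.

Leg 1: heading=14.0°, groundspeed=101.8 kt
Leg 2: heading=123.8°, groundspeed=124.0 kt
Leg 3: heading=342.6°, groundspeed=95.2 kt
Leg 4: heading=284.4°, groundspeed=95.0 kt
Leg 5: heading=351.8°, groundspeed=96.8 kt

Leg 1: desired track 21.7°; wind correction -7.7° → command heading 14.0°, groundspeed 101.8 kt
Leg 2: desired track 125.0°; wind correction -1.2° → command heading 123.8°, groundspeed 124.0 kt
Leg 3: desired track 347.3°; wind correction -4.7° → command heading 342.6°, groundspeed 95.2 kt
Leg 4: desired track 279.9°; wind correction +4.5° → command heading 284.4°, groundspeed 95.0 kt
Leg 5: desired track 357.6°; wind correction -5.8° → command heading 351.8°, groundspeed 96.8 kt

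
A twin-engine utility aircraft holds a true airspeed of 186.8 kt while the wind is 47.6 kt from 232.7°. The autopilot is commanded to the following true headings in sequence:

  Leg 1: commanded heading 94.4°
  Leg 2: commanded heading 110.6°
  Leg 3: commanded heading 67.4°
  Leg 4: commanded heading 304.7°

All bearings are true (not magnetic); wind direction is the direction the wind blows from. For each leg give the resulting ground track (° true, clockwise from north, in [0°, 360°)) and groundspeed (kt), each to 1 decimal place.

Leg 1: heading 94.4°; drift -8.1° → track 86.3°, groundspeed 224.6 kt
Leg 2: heading 110.6°; drift -10.8° → track 99.8°, groundspeed 215.9 kt
Leg 3: heading 67.4°; drift -3.0° → track 64.4°, groundspeed 233.2 kt
Leg 4: heading 304.7°; drift +14.7° → track 319.4°, groundspeed 177.9 kt

Leg 1: track=86.3°, groundspeed=224.6 kt
Leg 2: track=99.8°, groundspeed=215.9 kt
Leg 3: track=64.4°, groundspeed=233.2 kt
Leg 4: track=319.4°, groundspeed=177.9 kt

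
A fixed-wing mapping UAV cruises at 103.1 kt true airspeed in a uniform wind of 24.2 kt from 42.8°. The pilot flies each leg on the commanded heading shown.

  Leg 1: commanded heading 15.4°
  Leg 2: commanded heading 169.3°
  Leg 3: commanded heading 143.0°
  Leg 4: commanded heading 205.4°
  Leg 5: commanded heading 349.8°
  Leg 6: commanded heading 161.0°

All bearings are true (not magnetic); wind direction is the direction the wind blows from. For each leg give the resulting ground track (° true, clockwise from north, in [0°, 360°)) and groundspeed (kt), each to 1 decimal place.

Leg 1: heading 15.4°; drift -7.8° → track 7.6°, groundspeed 82.4 kt
Leg 2: heading 169.3°; drift +9.4° → track 178.7°, groundspeed 119.1 kt
Leg 3: heading 143.0°; drift +12.5° → track 155.5°, groundspeed 110.0 kt
Leg 4: heading 205.4°; drift +3.3° → track 208.7°, groundspeed 126.4 kt
Leg 5: heading 349.8°; drift -12.3° → track 337.5°, groundspeed 90.6 kt
Leg 6: heading 161.0°; drift +10.5° → track 171.5°, groundspeed 116.5 kt

Leg 1: track=7.6°, groundspeed=82.4 kt
Leg 2: track=178.7°, groundspeed=119.1 kt
Leg 3: track=155.5°, groundspeed=110.0 kt
Leg 4: track=208.7°, groundspeed=126.4 kt
Leg 5: track=337.5°, groundspeed=90.6 kt
Leg 6: track=171.5°, groundspeed=116.5 kt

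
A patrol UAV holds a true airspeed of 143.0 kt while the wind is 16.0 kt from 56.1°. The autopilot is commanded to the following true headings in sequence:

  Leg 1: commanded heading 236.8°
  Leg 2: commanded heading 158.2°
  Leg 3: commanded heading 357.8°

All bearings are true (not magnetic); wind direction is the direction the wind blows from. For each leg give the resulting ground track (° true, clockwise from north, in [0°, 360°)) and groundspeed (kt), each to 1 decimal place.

Leg 1: track=236.7°, groundspeed=159.0 kt
Leg 2: track=164.3°, groundspeed=147.2 kt
Leg 3: track=352.0°, groundspeed=135.3 kt

Leg 1: heading 236.8°; drift -0.1° → track 236.7°, groundspeed 159.0 kt
Leg 2: heading 158.2°; drift +6.1° → track 164.3°, groundspeed 147.2 kt
Leg 3: heading 357.8°; drift -5.8° → track 352.0°, groundspeed 135.3 kt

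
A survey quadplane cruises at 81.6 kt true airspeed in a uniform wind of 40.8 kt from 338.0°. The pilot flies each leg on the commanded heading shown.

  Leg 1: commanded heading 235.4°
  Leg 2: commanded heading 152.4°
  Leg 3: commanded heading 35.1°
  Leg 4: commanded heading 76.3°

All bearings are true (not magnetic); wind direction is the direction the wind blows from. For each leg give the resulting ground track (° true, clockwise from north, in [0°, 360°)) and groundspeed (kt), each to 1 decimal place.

Leg 1: heading 235.4°; drift -23.7° → track 211.7°, groundspeed 98.9 kt
Leg 2: heading 152.4°; drift +1.9° → track 154.3°, groundspeed 122.3 kt
Leg 3: heading 35.1°; drift +30.0° → track 65.1°, groundspeed 68.6 kt
Leg 4: heading 76.3°; drift +24.8° → track 101.1°, groundspeed 96.4 kt

Leg 1: track=211.7°, groundspeed=98.9 kt
Leg 2: track=154.3°, groundspeed=122.3 kt
Leg 3: track=65.1°, groundspeed=68.6 kt
Leg 4: track=101.1°, groundspeed=96.4 kt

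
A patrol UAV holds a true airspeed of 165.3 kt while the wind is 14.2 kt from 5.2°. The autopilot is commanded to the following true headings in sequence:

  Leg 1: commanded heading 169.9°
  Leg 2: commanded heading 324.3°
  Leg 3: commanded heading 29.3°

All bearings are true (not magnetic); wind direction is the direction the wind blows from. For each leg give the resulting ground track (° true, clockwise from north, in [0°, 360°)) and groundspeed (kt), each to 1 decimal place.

Leg 1: heading 169.9°; drift +1.2° → track 171.1°, groundspeed 179.0 kt
Leg 2: heading 324.3°; drift -3.4° → track 320.9°, groundspeed 154.8 kt
Leg 3: heading 29.3°; drift +2.2° → track 31.5°, groundspeed 152.4 kt

Leg 1: track=171.1°, groundspeed=179.0 kt
Leg 2: track=320.9°, groundspeed=154.8 kt
Leg 3: track=31.5°, groundspeed=152.4 kt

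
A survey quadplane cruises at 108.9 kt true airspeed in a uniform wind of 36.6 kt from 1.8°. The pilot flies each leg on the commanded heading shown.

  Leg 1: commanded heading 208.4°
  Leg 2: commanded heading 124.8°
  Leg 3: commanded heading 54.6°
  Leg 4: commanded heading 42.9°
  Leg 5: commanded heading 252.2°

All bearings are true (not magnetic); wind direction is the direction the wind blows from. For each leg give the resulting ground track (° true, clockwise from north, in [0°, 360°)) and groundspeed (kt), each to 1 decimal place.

Leg 1: heading 208.4°; drift -6.6° → track 201.8°, groundspeed 142.6 kt
Leg 2: heading 124.8°; drift +13.4° → track 138.2°, groundspeed 132.4 kt
Leg 3: heading 54.6°; drift +18.6° → track 73.2°, groundspeed 91.5 kt
Leg 4: heading 42.9°; drift +16.5° → track 59.4°, groundspeed 84.8 kt
Leg 5: heading 252.2°; drift -15.9° → track 236.3°, groundspeed 126.0 kt

Leg 1: track=201.8°, groundspeed=142.6 kt
Leg 2: track=138.2°, groundspeed=132.4 kt
Leg 3: track=73.2°, groundspeed=91.5 kt
Leg 4: track=59.4°, groundspeed=84.8 kt
Leg 5: track=236.3°, groundspeed=126.0 kt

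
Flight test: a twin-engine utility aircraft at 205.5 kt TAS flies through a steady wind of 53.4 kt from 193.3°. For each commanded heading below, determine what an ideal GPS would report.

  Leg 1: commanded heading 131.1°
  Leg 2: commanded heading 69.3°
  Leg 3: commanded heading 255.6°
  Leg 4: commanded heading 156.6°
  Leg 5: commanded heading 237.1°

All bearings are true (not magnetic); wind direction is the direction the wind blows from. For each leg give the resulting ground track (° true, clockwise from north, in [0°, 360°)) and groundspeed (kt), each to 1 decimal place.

Leg 1: heading 131.1°; drift -14.7° → track 116.4°, groundspeed 186.7 kt
Leg 2: heading 69.3°; drift -10.7° → track 58.6°, groundspeed 239.5 kt
Leg 3: heading 255.6°; drift +14.7° → track 270.3°, groundspeed 186.8 kt
Leg 4: heading 156.6°; drift -11.1° → track 145.5°, groundspeed 165.8 kt
Leg 5: heading 237.1°; drift +12.5° → track 249.6°, groundspeed 171.0 kt

Leg 1: track=116.4°, groundspeed=186.7 kt
Leg 2: track=58.6°, groundspeed=239.5 kt
Leg 3: track=270.3°, groundspeed=186.8 kt
Leg 4: track=145.5°, groundspeed=165.8 kt
Leg 5: track=249.6°, groundspeed=171.0 kt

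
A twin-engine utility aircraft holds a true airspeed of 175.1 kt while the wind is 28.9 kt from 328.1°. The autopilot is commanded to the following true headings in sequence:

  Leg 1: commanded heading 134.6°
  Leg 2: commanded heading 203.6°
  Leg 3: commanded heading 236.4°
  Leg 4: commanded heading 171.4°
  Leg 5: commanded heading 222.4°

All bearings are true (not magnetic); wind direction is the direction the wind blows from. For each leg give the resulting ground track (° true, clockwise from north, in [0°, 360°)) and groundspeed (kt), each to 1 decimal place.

Leg 1: heading 134.6°; drift +1.9° → track 136.5°, groundspeed 203.3 kt
Leg 2: heading 203.6°; drift -7.1° → track 196.5°, groundspeed 192.9 kt
Leg 3: heading 236.4°; drift -9.3° → track 227.1°, groundspeed 178.3 kt
Leg 4: heading 171.4°; drift -3.2° → track 168.2°, groundspeed 202.0 kt
Leg 5: heading 222.4°; drift -8.6° → track 213.8°, groundspeed 185.0 kt

Leg 1: track=136.5°, groundspeed=203.3 kt
Leg 2: track=196.5°, groundspeed=192.9 kt
Leg 3: track=227.1°, groundspeed=178.3 kt
Leg 4: track=168.2°, groundspeed=202.0 kt
Leg 5: track=213.8°, groundspeed=185.0 kt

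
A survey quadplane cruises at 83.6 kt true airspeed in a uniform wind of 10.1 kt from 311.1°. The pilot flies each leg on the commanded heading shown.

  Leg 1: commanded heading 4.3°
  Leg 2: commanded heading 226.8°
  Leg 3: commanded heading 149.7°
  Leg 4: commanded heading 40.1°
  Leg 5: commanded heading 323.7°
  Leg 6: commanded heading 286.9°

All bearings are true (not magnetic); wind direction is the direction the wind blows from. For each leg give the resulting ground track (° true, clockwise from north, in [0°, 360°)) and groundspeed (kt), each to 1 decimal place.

Leg 1: track=10.3°, groundspeed=78.0 kt
Leg 2: track=219.9°, groundspeed=83.2 kt
Leg 3: track=147.7°, groundspeed=93.2 kt
Leg 4: track=47.0°, groundspeed=84.0 kt
Leg 5: track=325.4°, groundspeed=73.8 kt
Leg 6: track=283.7°, groundspeed=74.5 kt

Leg 1: heading 4.3°; drift +6.0° → track 10.3°, groundspeed 78.0 kt
Leg 2: heading 226.8°; drift -6.9° → track 219.9°, groundspeed 83.2 kt
Leg 3: heading 149.7°; drift -2.0° → track 147.7°, groundspeed 93.2 kt
Leg 4: heading 40.1°; drift +6.9° → track 47.0°, groundspeed 84.0 kt
Leg 5: heading 323.7°; drift +1.7° → track 325.4°, groundspeed 73.8 kt
Leg 6: heading 286.9°; drift -3.2° → track 283.7°, groundspeed 74.5 kt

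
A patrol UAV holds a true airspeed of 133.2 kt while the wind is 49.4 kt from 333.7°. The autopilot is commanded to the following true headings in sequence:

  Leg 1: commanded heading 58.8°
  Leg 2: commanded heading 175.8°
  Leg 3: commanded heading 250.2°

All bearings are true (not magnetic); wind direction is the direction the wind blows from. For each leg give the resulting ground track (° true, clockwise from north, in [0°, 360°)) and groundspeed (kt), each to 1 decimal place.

Leg 1: heading 58.8°; drift +20.9° → track 79.7°, groundspeed 138.1 kt
Leg 2: heading 175.8°; drift -5.9° → track 169.9°, groundspeed 179.9 kt
Leg 3: heading 250.2°; drift -21.0° → track 229.2°, groundspeed 136.7 kt

Leg 1: track=79.7°, groundspeed=138.1 kt
Leg 2: track=169.9°, groundspeed=179.9 kt
Leg 3: track=229.2°, groundspeed=136.7 kt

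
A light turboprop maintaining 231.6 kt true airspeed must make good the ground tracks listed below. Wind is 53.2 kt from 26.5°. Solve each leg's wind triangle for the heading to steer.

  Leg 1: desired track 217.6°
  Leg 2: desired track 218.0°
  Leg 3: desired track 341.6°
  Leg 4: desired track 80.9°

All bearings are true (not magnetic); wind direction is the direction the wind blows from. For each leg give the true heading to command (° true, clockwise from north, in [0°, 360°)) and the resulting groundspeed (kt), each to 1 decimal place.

Leg 1: heading=220.1°, groundspeed=283.6 kt
Leg 2: heading=220.6°, groundspeed=283.5 kt
Leg 3: heading=350.9°, groundspeed=190.9 kt
Leg 4: heading=70.1°, groundspeed=196.6 kt

Leg 1: desired track 217.6°; wind correction +2.5° → command heading 220.1°, groundspeed 283.6 kt
Leg 2: desired track 218.0°; wind correction +2.6° → command heading 220.6°, groundspeed 283.5 kt
Leg 3: desired track 341.6°; wind correction +9.3° → command heading 350.9°, groundspeed 190.9 kt
Leg 4: desired track 80.9°; wind correction -10.8° → command heading 70.1°, groundspeed 196.6 kt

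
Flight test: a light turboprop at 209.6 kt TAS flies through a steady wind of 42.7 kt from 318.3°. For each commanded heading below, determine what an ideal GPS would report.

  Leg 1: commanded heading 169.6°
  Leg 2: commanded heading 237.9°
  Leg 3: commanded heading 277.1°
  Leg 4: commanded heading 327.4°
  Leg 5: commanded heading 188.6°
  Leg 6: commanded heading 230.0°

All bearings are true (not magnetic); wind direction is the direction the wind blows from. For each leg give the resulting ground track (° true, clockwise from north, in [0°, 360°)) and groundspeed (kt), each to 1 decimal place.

Leg 1: track=164.4°, groundspeed=247.1 kt
Leg 2: track=226.2°, groundspeed=206.8 kt
Leg 3: track=268.1°, groundspeed=179.7 kt
Leg 4: track=329.7°, groundspeed=167.6 kt
Leg 5: track=180.7°, groundspeed=239.1 kt
Leg 6: track=218.4°, groundspeed=212.7 kt

Leg 1: heading 169.6°; drift -5.2° → track 164.4°, groundspeed 247.1 kt
Leg 2: heading 237.9°; drift -11.7° → track 226.2°, groundspeed 206.8 kt
Leg 3: heading 277.1°; drift -9.0° → track 268.1°, groundspeed 179.7 kt
Leg 4: heading 327.4°; drift +2.3° → track 329.7°, groundspeed 167.6 kt
Leg 5: heading 188.6°; drift -7.9° → track 180.7°, groundspeed 239.1 kt
Leg 6: heading 230.0°; drift -11.6° → track 218.4°, groundspeed 212.7 kt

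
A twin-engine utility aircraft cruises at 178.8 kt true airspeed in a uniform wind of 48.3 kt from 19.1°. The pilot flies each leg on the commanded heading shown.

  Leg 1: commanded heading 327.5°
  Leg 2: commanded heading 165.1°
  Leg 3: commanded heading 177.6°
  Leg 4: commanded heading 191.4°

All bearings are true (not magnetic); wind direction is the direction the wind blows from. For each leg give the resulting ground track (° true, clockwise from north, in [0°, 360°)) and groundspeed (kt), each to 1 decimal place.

Leg 1: heading 327.5°; drift -14.3° → track 313.2°, groundspeed 153.5 kt
Leg 2: heading 165.1°; drift +7.0° → track 172.1°, groundspeed 220.5 kt
Leg 3: heading 177.6°; drift +4.5° → track 182.1°, groundspeed 224.4 kt
Leg 4: heading 191.4°; drift +1.6° → track 193.0°, groundspeed 226.8 kt

Leg 1: track=313.2°, groundspeed=153.5 kt
Leg 2: track=172.1°, groundspeed=220.5 kt
Leg 3: track=182.1°, groundspeed=224.4 kt
Leg 4: track=193.0°, groundspeed=226.8 kt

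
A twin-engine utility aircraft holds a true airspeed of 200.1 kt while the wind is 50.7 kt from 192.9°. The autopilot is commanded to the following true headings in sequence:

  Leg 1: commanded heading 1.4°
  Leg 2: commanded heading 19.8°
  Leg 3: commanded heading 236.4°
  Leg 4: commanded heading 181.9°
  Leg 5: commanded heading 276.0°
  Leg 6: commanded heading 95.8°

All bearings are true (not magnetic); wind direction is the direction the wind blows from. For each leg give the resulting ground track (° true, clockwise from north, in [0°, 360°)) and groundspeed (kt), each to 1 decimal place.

Leg 1: track=3.7°, groundspeed=250.0 kt
Leg 2: track=18.4°, groundspeed=250.5 kt
Leg 3: track=248.5°, groundspeed=167.0 kt
Leg 4: track=178.2°, groundspeed=150.6 kt
Leg 5: track=290.5°, groundspeed=200.4 kt
Leg 6: track=82.1°, groundspeed=212.4 kt

Leg 1: heading 1.4°; drift +2.3° → track 3.7°, groundspeed 250.0 kt
Leg 2: heading 19.8°; drift -1.4° → track 18.4°, groundspeed 250.5 kt
Leg 3: heading 236.4°; drift +12.1° → track 248.5°, groundspeed 167.0 kt
Leg 4: heading 181.9°; drift -3.7° → track 178.2°, groundspeed 150.6 kt
Leg 5: heading 276.0°; drift +14.5° → track 290.5°, groundspeed 200.4 kt
Leg 6: heading 95.8°; drift -13.7° → track 82.1°, groundspeed 212.4 kt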